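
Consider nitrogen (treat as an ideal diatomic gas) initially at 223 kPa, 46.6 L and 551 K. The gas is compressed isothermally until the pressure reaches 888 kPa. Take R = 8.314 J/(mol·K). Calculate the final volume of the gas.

Isothermal: T stays 551 K; PV = const ⇒ V₂ = 11.7 L, P₂ = 888 kPa.

11.7 L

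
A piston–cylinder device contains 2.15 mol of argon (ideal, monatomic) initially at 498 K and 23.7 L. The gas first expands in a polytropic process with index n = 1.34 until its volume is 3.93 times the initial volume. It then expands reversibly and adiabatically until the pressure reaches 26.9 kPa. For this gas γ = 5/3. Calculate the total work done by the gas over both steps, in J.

P₁ = nRT₁/V₁ = 2.15×8.314×498/23.7 = 376 kPa.
Step 1 — Polytropic n=1.34: T₂ = T₁(V₁/V₂)^(n−1) = 498×(0.254)^0.34 = 313 K; P₂ = P₁(V₁/V₂)^n = 60.0 kPa.
W = (P₁V₁−P₂V₂)/(n−1) = (376×23.7−60.0×93.1)/0.34 = 9740 J.
ΔU = nCvΔT = 2.15×12.5×(313−498) = -4970 J.
Q = ΔU + W = 4770 J.
State after step 1: P = 60.0 kPa, V = 93.1 L, T = 313 K.
Step 2 — Adiabatic: T₂/T₁ = (P₂/P₁)^((γ−1)/γ) ⇒ T₂ = 313×(0.448)^0.400 = 227 K; V₂ = 151 L.
ΔU = nCvΔT = 2.15×12.5×(227−313) = -2300 J.
Q = 0 for an adiabatic process, so W = −ΔU = 2300 J.
Net over both steps: W = 12000 J, Q = 4770 J, ΔU = -7270 J.

12000 J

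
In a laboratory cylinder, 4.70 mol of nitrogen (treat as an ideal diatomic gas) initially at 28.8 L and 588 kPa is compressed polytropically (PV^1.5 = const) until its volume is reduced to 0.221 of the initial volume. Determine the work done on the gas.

38200 J

T₁ = P₁V₁/(nR) = 588×28.8/(4.70×8.314) = 433 K.
Polytropic n=1.5: T₂ = T₁(V₁/V₂)^(n−1) = 433×(4.52)^0.50 = 922 K; P₂ = P₁(V₁/V₂)^n = 5660 kPa.
W = (P₁V₁−P₂V₂)/(n−1) = (588×28.8−5660×6.36)/0.50 = -38200 J.
Work done on the gas = −W_by = 38200 J.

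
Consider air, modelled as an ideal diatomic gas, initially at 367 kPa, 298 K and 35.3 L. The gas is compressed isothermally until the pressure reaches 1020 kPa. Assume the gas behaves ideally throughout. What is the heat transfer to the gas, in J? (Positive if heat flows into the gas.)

n = P₁V₁/(RT₁) = 367×35.3/(8.314×298) = 5.23 mol.
Isothermal: T stays 298 K; PV = const ⇒ V₂ = 12.7 L, P₂ = 1020 kPa.
ΔU = 0 (ideal gas, T constant).
W = nRT ln(V₂/V₁) = 5.23×8.314×298×ln(0.360) = -13200 J.
Q = ΔU + W = -13200 J.

-13200 J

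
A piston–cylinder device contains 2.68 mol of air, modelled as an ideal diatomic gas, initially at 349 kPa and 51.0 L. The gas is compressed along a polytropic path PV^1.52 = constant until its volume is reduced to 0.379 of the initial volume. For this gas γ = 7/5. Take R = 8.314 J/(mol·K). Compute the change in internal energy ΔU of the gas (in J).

29200 J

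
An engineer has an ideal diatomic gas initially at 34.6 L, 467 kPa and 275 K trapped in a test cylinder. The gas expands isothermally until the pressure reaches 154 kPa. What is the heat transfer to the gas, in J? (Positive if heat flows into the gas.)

n = P₁V₁/(RT₁) = 467×34.6/(8.314×275) = 7.07 mol.
Isothermal: T stays 275 K; PV = const ⇒ V₂ = 105 L, P₂ = 154 kPa.
ΔU = 0 (ideal gas, T constant).
W = nRT ln(V₂/V₁) = 7.07×8.314×275×ln(3.03) = 17900 J.
Q = ΔU + W = 17900 J.

17900 J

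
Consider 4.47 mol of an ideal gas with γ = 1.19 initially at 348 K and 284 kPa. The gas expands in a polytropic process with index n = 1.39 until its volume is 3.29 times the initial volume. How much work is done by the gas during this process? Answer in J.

V₁ = nRT₁/P₁ = 4.47×8.314×348/284 = 45.5 L.
Polytropic n=1.39: T₂ = T₁(V₁/V₂)^(n−1) = 348×(0.304)^0.39 = 219 K; P₂ = P₁(V₁/V₂)^n = 54.3 kPa.
W = (P₁V₁−P₂V₂)/(n−1) = (284×45.5−54.3×150)/0.39 = 12300 J.

12300 J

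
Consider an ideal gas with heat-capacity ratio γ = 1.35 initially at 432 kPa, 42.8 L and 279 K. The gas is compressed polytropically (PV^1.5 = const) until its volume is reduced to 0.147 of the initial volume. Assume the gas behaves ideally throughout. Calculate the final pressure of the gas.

Polytropic n=1.5: T₂ = T₁(V₁/V₂)^(n−1) = 279×(6.80)^0.50 = 728 K; P₂ = P₁(V₁/V₂)^n = 7660 kPa.

7660 kPa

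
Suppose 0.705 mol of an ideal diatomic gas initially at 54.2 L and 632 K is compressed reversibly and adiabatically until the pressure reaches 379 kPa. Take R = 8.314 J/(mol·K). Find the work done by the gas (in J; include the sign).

-5850 J

P₁ = nRT₁/V₁ = 0.705×8.314×632/54.2 = 68.3 kPa.
Adiabatic: T₂/T₁ = (P₂/P₁)^((γ−1)/γ) ⇒ T₂ = 632×(5.55)^0.286 = 1030 K; V₂ = 15.9 L.
ΔU = nCvΔT = 0.705×20.8×(1030−632) = 5850 J.
Q = 0 for an adiabatic process, so W = −ΔU = -5850 J.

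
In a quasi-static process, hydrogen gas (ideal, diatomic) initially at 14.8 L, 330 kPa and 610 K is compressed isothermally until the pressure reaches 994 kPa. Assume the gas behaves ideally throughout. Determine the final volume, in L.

4.91 L

Isothermal: T stays 610 K; PV = const ⇒ V₂ = 4.91 L, P₂ = 994 kPa.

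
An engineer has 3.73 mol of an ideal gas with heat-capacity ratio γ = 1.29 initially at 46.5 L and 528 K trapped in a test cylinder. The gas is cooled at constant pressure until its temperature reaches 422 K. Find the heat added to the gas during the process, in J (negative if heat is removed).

-14600 J

P₁ = nRT₁/V₁ = 3.73×8.314×528/46.5 = 352 kPa.
Isobaric: P stays 352 kPa; V/T = const ⇒ T₂ = 422 K, V₂ = 37.2 L.
W = PΔV = 352×(37.2−46.5) kPa·L = -3290 J.
ΔU = nCvΔT = 3.73×28.7×(422−528) = -11300 J.
Q = ΔU + W = nCpΔT = -14600 J.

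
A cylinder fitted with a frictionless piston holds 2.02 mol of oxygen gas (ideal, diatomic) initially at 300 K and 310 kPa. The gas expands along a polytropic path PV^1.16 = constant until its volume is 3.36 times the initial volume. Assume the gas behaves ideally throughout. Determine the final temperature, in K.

247 K

V₁ = nRT₁/P₁ = 2.02×8.314×300/310 = 16.3 L.
Polytropic n=1.16: T₂ = T₁(V₁/V₂)^(n−1) = 300×(0.298)^0.16 = 247 K; P₂ = P₁(V₁/V₂)^n = 76.0 kPa.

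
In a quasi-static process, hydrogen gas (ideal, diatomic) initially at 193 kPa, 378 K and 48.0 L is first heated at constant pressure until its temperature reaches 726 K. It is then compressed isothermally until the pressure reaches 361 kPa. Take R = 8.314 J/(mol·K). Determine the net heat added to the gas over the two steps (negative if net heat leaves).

18700 J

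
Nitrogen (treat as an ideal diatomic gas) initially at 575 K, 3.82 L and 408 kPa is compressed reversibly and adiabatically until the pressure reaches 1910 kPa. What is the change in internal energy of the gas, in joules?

2160 J

n = P₁V₁/(RT₁) = 408×3.82/(8.314×575) = 0.326 mol.
Adiabatic: T₂/T₁ = (P₂/P₁)^((γ−1)/γ) ⇒ T₂ = 575×(4.68)^0.286 = 894 K; V₂ = 1.27 L.
For an ideal gas ΔU = nCvΔT with Cv = (5/2)R = 20.8 J/(mol·K).
ΔU = 0.326×20.8×(894−575) = 2160 J.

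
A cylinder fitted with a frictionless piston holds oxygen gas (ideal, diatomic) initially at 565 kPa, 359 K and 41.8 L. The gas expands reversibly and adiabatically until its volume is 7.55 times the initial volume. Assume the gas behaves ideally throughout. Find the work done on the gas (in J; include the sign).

n = P₁V₁/(RT₁) = 565×41.8/(8.314×359) = 7.91 mol.
Adiabatic: TV^(γ−1) = const ⇒ T₂ = 359×(0.132)^0.400 = 160 K; PV^γ = const ⇒ P₂ = 33.3 kPa.
ΔU = nCvΔT = 7.91×20.8×(160−359) = -32700 J.
Q = 0 for an adiabatic process, so W = −ΔU = 32700 J.
Work done on the gas = −W_by = -32700 J.

-32700 J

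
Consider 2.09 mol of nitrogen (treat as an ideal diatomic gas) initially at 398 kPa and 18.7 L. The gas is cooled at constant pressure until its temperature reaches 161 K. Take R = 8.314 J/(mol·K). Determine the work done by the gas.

-4650 J

T₁ = P₁V₁/(nR) = 398×18.7/(2.09×8.314) = 428 K.
Isobaric: P stays 398 kPa; V/T = const ⇒ T₂ = 161 K, V₂ = 7.03 L.
W = PΔV = 398×(7.03−18.7) kPa·L = -4650 J.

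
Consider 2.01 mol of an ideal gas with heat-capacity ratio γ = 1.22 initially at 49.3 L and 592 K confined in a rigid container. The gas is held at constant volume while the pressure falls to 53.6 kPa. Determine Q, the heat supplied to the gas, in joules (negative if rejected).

-33000 J

P₁ = nRT₁/V₁ = 2.01×8.314×592/49.3 = 201 kPa.
Isochoric: V stays 49.3 L; P/T = const ⇒ T₂ = 158 K, P₂ = 53.6 kPa.
W = 0 (no volume change).
ΔU = nCvΔT = 2.01×37.8×(158−592) = -33000 J.
Q = ΔU = -33000 J.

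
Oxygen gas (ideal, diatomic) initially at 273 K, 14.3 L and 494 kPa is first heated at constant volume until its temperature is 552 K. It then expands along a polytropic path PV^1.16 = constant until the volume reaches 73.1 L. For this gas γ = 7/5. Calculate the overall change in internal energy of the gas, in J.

n = P₁V₁/(RT₁) = 494×14.3/(8.314×273) = 3.11 mol.
Step 1 — Isochoric: V stays 14.3 L; P/T = const ⇒ T₂ = 552 K, P₂ = 999 kPa.
W = 0 (no volume change).
ΔU = nCvΔT = 3.11×20.8×(552−273) = 18000 J.
Q = ΔU = 18000 J.
State after step 1: P = 999 kPa, V = 14.3 L, T = 552 K.
Step 2 — Polytropic n=1.16: T₂ = T₁(V₁/V₂)^(n−1) = 552×(0.196)^0.16 = 425 K; P₂ = P₁(V₁/V₂)^n = 151 kPa.
W = (P₁V₁−P₂V₂)/(n−1) = (999×14.3−151×73.1)/0.16 = 20500 J.
ΔU = nCvΔT = 3.11×20.8×(425−552) = -8200 J.
Q = ΔU + W = 12300 J.
Net over both steps: W = 20500 J, Q = 30400 J, ΔU = 9840 J.

9840 J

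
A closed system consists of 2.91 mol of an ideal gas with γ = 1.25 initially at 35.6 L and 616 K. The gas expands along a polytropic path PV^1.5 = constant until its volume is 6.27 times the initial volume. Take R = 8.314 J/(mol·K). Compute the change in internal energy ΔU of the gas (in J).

-35800 J

P₁ = nRT₁/V₁ = 2.91×8.314×616/35.6 = 419 kPa.
Polytropic n=1.5: T₂ = T₁(V₁/V₂)^(n−1) = 616×(0.159)^0.50 = 246 K; P₂ = P₁(V₁/V₂)^n = 26.7 kPa.
For an ideal gas ΔU = nCvΔT with Cv = R/(γ−1) = 33.3 J/(mol·K).
ΔU = 2.91×33.3×(246−616) = -35800 J.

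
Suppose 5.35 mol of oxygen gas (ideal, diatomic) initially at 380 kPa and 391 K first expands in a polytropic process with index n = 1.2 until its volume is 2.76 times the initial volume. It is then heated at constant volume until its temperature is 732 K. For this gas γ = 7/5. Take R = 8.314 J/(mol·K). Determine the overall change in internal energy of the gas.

37900 J

V₁ = nRT₁/P₁ = 5.35×8.314×391/380 = 45.8 L.
Step 1 — Polytropic n=1.2: T₂ = T₁(V₁/V₂)^(n−1) = 391×(0.362)^0.20 = 319 K; P₂ = P₁(V₁/V₂)^n = 112 kPa.
W = (P₁V₁−P₂V₂)/(n−1) = (380×45.8−112×126)/0.20 = 16000 J.
ΔU = nCvΔT = 5.35×20.8×(319−391) = -7990 J.
Q = ΔU + W = 7990 J.
State after step 1: P = 112 kPa, V = 126 L, T = 319 K.
Step 2 — Isochoric: V stays 126 L; P/T = const ⇒ T₂ = 732 K, P₂ = 258 kPa.
W = 0 (no volume change).
ΔU = nCvΔT = 5.35×20.8×(732−319) = 45900 J.
Q = ΔU = 45900 J.
Net over both steps: W = 16000 J, Q = 53900 J, ΔU = 37900 J.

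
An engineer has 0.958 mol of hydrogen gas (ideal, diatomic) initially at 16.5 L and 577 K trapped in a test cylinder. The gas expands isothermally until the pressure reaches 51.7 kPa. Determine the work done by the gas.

7740 J

P₁ = nRT₁/V₁ = 0.958×8.314×577/16.5 = 279 kPa.
Isothermal: T stays 577 K; PV = const ⇒ V₂ = 88.9 L, P₂ = 51.7 kPa.
W = nRT ln(V₂/V₁) = 0.958×8.314×577×ln(5.39) = 7740 J.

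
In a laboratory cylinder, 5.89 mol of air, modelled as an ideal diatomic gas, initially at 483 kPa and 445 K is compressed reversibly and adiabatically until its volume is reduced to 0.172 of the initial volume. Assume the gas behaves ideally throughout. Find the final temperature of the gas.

V₁ = nRT₁/P₁ = 5.89×8.314×445/483 = 45.1 L.
Adiabatic: TV^(γ−1) = const ⇒ T₂ = 445×(5.81)^0.400 = 900 K; PV^γ = const ⇒ P₂ = 5680 kPa.

900 K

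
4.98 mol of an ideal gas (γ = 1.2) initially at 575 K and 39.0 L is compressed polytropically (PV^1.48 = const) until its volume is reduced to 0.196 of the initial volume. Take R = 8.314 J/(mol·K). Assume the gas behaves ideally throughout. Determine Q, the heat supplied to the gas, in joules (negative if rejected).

82400 J

P₁ = nRT₁/V₁ = 4.98×8.314×575/39.0 = 610 kPa.
Polytropic n=1.48: T₂ = T₁(V₁/V₂)^(n−1) = 575×(5.10)^0.48 = 1260 K; P₂ = P₁(V₁/V₂)^n = 6810 kPa.
W = (P₁V₁−P₂V₂)/(n−1) = (610×39.0−6810×7.64)/0.48 = -58800 J.
ΔU = nCvΔT = 4.98×41.6×(1260−575) = 141000 J.
Q = ΔU + W = 82400 J.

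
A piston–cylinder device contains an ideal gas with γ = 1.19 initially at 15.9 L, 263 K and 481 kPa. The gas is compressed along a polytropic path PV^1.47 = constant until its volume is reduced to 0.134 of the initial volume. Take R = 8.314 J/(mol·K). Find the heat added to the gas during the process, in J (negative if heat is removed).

37700 J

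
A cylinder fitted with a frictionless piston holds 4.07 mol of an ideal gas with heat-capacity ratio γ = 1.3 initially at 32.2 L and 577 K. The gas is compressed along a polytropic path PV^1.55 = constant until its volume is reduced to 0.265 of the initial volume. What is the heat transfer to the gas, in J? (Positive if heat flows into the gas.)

P₁ = nRT₁/V₁ = 4.07×8.314×577/32.2 = 606 kPa.
Polytropic n=1.55: T₂ = T₁(V₁/V₂)^(n−1) = 577×(3.77)^0.55 = 1200 K; P₂ = P₁(V₁/V₂)^n = 4750 kPa.
W = (P₁V₁−P₂V₂)/(n−1) = (606×32.2−4750×8.53)/0.55 = -38200 J.
ΔU = nCvΔT = 4.07×27.7×(1200−577) = 70000 J.
Q = ΔU + W = 31800 J.

31800 J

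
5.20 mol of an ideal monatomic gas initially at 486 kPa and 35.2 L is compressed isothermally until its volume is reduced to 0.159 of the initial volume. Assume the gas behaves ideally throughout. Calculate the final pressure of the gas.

3060 kPa

T₁ = P₁V₁/(nR) = 486×35.2/(5.20×8.314) = 396 K.
Isothermal: T stays 396 K; PV = const ⇒ V₂ = 5.60 L, P₂ = 3060 kPa.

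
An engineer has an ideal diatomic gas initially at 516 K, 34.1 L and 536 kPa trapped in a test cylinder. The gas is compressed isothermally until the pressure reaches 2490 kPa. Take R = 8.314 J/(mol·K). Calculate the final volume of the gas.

7.34 L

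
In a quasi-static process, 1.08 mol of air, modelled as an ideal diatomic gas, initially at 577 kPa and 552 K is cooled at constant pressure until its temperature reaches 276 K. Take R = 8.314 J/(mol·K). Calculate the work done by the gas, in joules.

V₁ = nRT₁/P₁ = 1.08×8.314×552/577 = 8.59 L.
Isobaric: P stays 577 kPa; V/T = const ⇒ T₂ = 276 K, V₂ = 4.30 L.
W = PΔV = 577×(4.30−8.59) kPa·L = -2480 J.

-2480 J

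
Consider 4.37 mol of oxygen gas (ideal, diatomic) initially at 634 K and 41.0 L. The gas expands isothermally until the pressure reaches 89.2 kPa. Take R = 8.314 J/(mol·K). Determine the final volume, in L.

258 L

P₁ = nRT₁/V₁ = 4.37×8.314×634/41.0 = 562 kPa.
Isothermal: T stays 634 K; PV = const ⇒ V₂ = 258 L, P₂ = 89.2 kPa.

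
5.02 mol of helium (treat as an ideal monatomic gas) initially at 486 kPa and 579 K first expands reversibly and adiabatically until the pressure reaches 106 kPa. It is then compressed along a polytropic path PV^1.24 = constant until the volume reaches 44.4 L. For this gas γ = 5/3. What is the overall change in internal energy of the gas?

-11000 J

V₁ = nRT₁/P₁ = 5.02×8.314×579/486 = 49.7 L.
Step 1 — Adiabatic: T₂/T₁ = (P₂/P₁)^((γ−1)/γ) ⇒ T₂ = 579×(0.218)^0.400 = 315 K; V₂ = 124 L.
ΔU = nCvΔT = 5.02×12.5×(315−579) = -16500 J.
Q = 0 for an adiabatic process, so W = −ΔU = 16500 J.
State after step 1: P = 106 kPa, V = 124 L, T = 315 K.
Step 2 — Polytropic n=1.24: T₂ = T₁(V₁/V₂)^(n−1) = 315×(2.79)^0.24 = 403 K; P₂ = P₁(V₁/V₂)^n = 379 kPa.
W = (P₁V₁−P₂V₂)/(n−1) = (106×124−379×44.4)/0.24 = -15300 J.
ΔU = nCvΔT = 5.02×12.5×(403−315) = 5510 J.
Q = ΔU + W = -9790 J.
Net over both steps: W = 1230 J, Q = -9790 J, ΔU = -11000 J.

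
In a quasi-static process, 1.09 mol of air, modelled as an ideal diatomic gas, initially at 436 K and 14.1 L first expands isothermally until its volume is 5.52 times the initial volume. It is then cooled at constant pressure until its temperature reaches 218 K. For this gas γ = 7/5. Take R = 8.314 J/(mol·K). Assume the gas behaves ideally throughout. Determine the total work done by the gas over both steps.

4770 J

P₁ = nRT₁/V₁ = 1.09×8.314×436/14.1 = 280 kPa.
Step 1 — Isothermal: T stays 436 K; PV = const ⇒ V₂ = 77.8 L, P₂ = 50.8 kPa.
ΔU = 0 (ideal gas, T constant).
W = nRT ln(V₂/V₁) = 1.09×8.314×436×ln(5.52) = 6750 J.
Q = ΔU + W = 6750 J.
State after step 1: P = 50.8 kPa, V = 77.8 L, T = 436 K.
Step 2 — Isobaric: P stays 50.8 kPa; V/T = const ⇒ T₂ = 218 K, V₂ = 38.9 L.
W = PΔV = 50.8×(38.9−77.8) kPa·L = -1980 J.
ΔU = nCvΔT = 1.09×20.8×(218−436) = -4940 J.
Q = ΔU + W = nCpΔT = -6910 J.
Net over both steps: W = 4770 J, Q = -164 J, ΔU = -4940 J.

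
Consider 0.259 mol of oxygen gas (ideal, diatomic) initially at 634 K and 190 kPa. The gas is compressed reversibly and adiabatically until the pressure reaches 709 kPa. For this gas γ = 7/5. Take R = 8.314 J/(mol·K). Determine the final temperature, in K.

V₁ = nRT₁/P₁ = 0.259×8.314×634/190 = 7.19 L.
Adiabatic: T₂/T₁ = (P₂/P₁)^((γ−1)/γ) ⇒ T₂ = 634×(3.73)^0.286 = 924 K; V₂ = 2.81 L.

924 K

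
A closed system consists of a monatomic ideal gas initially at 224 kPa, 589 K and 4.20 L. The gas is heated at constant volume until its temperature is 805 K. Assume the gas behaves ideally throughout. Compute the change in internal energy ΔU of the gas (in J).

n = P₁V₁/(RT₁) = 224×4.20/(8.314×589) = 0.192 mol.
Isochoric: V stays 4.20 L; P/T = const ⇒ T₂ = 805 K, P₂ = 306 kPa.
For an ideal gas ΔU = nCvΔT with Cv = (3/2)R = 12.5 J/(mol·K).
ΔU = 0.192×12.5×(805−589) = 518 J.

518 J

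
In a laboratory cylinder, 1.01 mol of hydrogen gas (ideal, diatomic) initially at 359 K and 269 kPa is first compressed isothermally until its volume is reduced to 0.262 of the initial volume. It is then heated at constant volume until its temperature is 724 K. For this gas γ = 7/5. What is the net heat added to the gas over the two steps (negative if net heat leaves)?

V₁ = nRT₁/P₁ = 1.01×8.314×359/269 = 11.2 L.
Step 1 — Isothermal: T stays 359 K; PV = const ⇒ V₂ = 2.94 L, P₂ = 1030 kPa.
ΔU = 0 (ideal gas, T constant).
W = nRT ln(V₂/V₁) = 1.01×8.314×359×ln(0.262) = -4040 J.
Q = ΔU + W = -4040 J.
State after step 1: P = 1030 kPa, V = 2.94 L, T = 359 K.
Step 2 — Isochoric: V stays 2.94 L; P/T = const ⇒ T₂ = 724 K, P₂ = 2070 kPa.
W = 0 (no volume change).
ΔU = nCvΔT = 1.01×20.8×(724−359) = 7660 J.
Q = ΔU = 7660 J.
Net over both steps: W = -4040 J, Q = 3620 J, ΔU = 7660 J.

3620 J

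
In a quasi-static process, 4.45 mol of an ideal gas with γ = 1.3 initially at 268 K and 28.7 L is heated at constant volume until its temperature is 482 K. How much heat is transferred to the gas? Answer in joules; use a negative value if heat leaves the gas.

P₁ = nRT₁/V₁ = 4.45×8.314×268/28.7 = 345 kPa.
Isochoric: V stays 28.7 L; P/T = const ⇒ T₂ = 482 K, P₂ = 621 kPa.
W = 0 (no volume change).
ΔU = nCvΔT = 4.45×27.7×(482−268) = 26400 J.
Q = ΔU = 26400 J.

26400 J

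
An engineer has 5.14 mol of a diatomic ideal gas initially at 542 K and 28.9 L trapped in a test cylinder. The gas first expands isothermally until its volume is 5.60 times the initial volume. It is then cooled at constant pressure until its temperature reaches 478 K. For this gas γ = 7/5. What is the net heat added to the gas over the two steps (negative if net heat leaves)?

30300 J

P₁ = nRT₁/V₁ = 5.14×8.314×542/28.9 = 801 kPa.
Step 1 — Isothermal: T stays 542 K; PV = const ⇒ V₂ = 162 L, P₂ = 143 kPa.
ΔU = 0 (ideal gas, T constant).
W = nRT ln(V₂/V₁) = 5.14×8.314×542×ln(5.60) = 39900 J.
Q = ΔU + W = 39900 J.
State after step 1: P = 143 kPa, V = 162 L, T = 542 K.
Step 2 — Isobaric: P stays 143 kPa; V/T = const ⇒ T₂ = 478 K, V₂ = 143 L.
W = PΔV = 143×(143−162) kPa·L = -2730 J.
ΔU = nCvΔT = 5.14×20.8×(478−542) = -6840 J.
Q = ΔU + W = nCpΔT = -9570 J.
Net over both steps: W = 37200 J, Q = 30300 J, ΔU = -6840 J.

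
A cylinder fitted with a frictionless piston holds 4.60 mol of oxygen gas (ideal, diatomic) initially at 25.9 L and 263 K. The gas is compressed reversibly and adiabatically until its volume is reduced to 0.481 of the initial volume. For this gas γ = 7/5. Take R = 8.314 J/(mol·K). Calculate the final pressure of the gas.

1080 kPa

P₁ = nRT₁/V₁ = 4.60×8.314×263/25.9 = 388 kPa.
Adiabatic: TV^(γ−1) = const ⇒ T₂ = 263×(2.08)^0.400 = 352 K; PV^γ = const ⇒ P₂ = 1080 kPa.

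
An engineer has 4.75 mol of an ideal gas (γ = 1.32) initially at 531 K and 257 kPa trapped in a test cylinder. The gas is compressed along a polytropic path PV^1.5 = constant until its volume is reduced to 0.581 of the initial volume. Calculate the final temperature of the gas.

V₁ = nRT₁/P₁ = 4.75×8.314×531/257 = 81.6 L.
Polytropic n=1.5: T₂ = T₁(V₁/V₂)^(n−1) = 531×(1.72)^0.50 = 697 K; P₂ = P₁(V₁/V₂)^n = 580 kPa.

697 K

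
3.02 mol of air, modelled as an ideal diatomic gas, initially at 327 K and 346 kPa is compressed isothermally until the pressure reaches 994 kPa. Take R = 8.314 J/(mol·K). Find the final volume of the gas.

8.26 L

V₁ = nRT₁/P₁ = 3.02×8.314×327/346 = 23.7 L.
Isothermal: T stays 327 K; PV = const ⇒ V₂ = 8.26 L, P₂ = 994 kPa.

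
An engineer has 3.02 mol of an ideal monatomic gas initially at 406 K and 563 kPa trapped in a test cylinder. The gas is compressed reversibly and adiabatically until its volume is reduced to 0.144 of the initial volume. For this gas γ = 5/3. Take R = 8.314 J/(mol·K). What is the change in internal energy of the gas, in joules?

V₁ = nRT₁/P₁ = 3.02×8.314×406/563 = 18.1 L.
Adiabatic: TV^(γ−1) = const ⇒ T₂ = 406×(6.94)^0.667 = 1480 K; PV^γ = const ⇒ P₂ = 14200 kPa.
For an ideal gas ΔU = nCvΔT with Cv = (3/2)R = 12.5 J/(mol·K).
ΔU = 3.02×12.5×(1480−406) = 40400 J.

40400 J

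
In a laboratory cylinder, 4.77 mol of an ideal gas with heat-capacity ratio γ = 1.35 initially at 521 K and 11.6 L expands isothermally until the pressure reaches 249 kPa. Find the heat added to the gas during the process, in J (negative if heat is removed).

P₁ = nRT₁/V₁ = 4.77×8.314×521/11.6 = 1780 kPa.
Isothermal: T stays 521 K; PV = const ⇒ V₂ = 83.0 L, P₂ = 249 kPa.
ΔU = 0 (ideal gas, T constant).
W = nRT ln(V₂/V₁) = 4.77×8.314×521×ln(7.15) = 40700 J.
Q = ΔU + W = 40700 J.

40700 J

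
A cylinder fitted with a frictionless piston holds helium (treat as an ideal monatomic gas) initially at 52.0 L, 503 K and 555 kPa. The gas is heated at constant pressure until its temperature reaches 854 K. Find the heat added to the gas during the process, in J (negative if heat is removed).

50300 J

n = P₁V₁/(RT₁) = 555×52.0/(8.314×503) = 6.90 mol.
Isobaric: P stays 555 kPa; V/T = const ⇒ T₂ = 854 K, V₂ = 88.3 L.
W = PΔV = 555×(88.3−52.0) kPa·L = 20100 J.
ΔU = nCvΔT = 6.90×12.5×(854−503) = 30200 J.
Q = ΔU + W = nCpΔT = 50300 J.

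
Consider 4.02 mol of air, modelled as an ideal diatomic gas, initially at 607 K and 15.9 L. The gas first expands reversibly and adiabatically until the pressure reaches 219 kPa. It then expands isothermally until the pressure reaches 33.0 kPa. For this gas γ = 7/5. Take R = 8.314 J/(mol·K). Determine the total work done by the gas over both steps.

P₁ = nRT₁/V₁ = 4.02×8.314×607/15.9 = 1280 kPa.
Step 1 — Adiabatic: T₂/T₁ = (P₂/P₁)^((γ−1)/γ) ⇒ T₂ = 607×(0.172)^0.286 = 367 K; V₂ = 56.0 L.
ΔU = nCvΔT = 4.02×20.8×(367−607) = -20100 J.
Q = 0 for an adiabatic process, so W = −ΔU = 20100 J.
State after step 1: P = 219 kPa, V = 56.0 L, T = 367 K.
Step 2 — Isothermal: T stays 367 K; PV = const ⇒ V₂ = 372 L, P₂ = 33.0 kPa.
ΔU = 0 (ideal gas, T constant).
W = nRT ln(V₂/V₁) = 4.02×8.314×367×ln(6.64) = 23200 J.
Q = ΔU + W = 23200 J.
Net over both steps: W = 43300 J, Q = 23200 J, ΔU = -20100 J.

43300 J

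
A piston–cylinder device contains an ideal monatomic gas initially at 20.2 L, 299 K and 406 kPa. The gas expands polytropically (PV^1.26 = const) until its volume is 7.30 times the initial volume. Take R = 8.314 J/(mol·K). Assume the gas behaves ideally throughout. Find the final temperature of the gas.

Polytropic n=1.26: T₂ = T₁(V₁/V₂)^(n−1) = 299×(0.137)^0.26 = 178 K; P₂ = P₁(V₁/V₂)^n = 33.2 kPa.

178 K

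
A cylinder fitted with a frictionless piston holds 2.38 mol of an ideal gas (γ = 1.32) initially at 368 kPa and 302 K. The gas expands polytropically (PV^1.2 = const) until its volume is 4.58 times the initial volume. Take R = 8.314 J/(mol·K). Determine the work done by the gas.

7840 J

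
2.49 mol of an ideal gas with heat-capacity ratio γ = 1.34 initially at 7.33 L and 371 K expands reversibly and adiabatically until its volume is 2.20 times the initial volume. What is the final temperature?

284 K

P₁ = nRT₁/V₁ = 2.49×8.314×371/7.33 = 1050 kPa.
Adiabatic: TV^(γ−1) = const ⇒ T₂ = 371×(0.455)^0.340 = 284 K; PV^γ = const ⇒ P₂ = 364 kPa.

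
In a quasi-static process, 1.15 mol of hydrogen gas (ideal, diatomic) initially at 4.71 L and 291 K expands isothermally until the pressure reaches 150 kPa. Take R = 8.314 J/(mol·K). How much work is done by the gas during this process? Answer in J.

3810 J

P₁ = nRT₁/V₁ = 1.15×8.314×291/4.71 = 591 kPa.
Isothermal: T stays 291 K; PV = const ⇒ V₂ = 18.5 L, P₂ = 150 kPa.
W = nRT ln(V₂/V₁) = 1.15×8.314×291×ln(3.94) = 3810 J.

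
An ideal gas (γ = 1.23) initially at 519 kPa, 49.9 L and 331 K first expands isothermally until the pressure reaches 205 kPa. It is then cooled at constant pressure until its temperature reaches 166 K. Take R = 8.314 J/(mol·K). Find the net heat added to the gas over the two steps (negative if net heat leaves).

-45000 J

n = P₁V₁/(RT₁) = 519×49.9/(8.314×331) = 9.41 mol.
Step 1 — Isothermal: T stays 331 K; PV = const ⇒ V₂ = 126 L, P₂ = 205 kPa.
ΔU = 0 (ideal gas, T constant).
W = nRT ln(V₂/V₁) = 9.41×8.314×331×ln(2.53) = 24100 J.
Q = ΔU + W = 24100 J.
State after step 1: P = 205 kPa, V = 126 L, T = 331 K.
Step 2 — Isobaric: P stays 205 kPa; V/T = const ⇒ T₂ = 166 K, V₂ = 63.4 L.
W = PΔV = 205×(63.4−126) kPa·L = -12900 J.
ΔU = nCvΔT = 9.41×36.1×(166−331) = -56100 J.
Q = ΔU + W = nCpΔT = -69000 J.
Net over both steps: W = 11100 J, Q = -45000 J, ΔU = -56100 J.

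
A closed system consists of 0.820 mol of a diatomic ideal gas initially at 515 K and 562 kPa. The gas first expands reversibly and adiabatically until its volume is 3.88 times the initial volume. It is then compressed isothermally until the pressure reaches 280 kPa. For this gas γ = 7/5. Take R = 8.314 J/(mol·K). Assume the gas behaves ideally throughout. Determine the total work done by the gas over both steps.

V₁ = nRT₁/P₁ = 0.820×8.314×515/562 = 6.25 L.
Step 1 — Adiabatic: TV^(γ−1) = const ⇒ T₂ = 515×(0.258)^0.400 = 299 K; PV^γ = const ⇒ P₂ = 84.2 kPa.
ΔU = nCvΔT = 0.820×20.8×(299−515) = -3670 J.
Q = 0 for an adiabatic process, so W = −ΔU = 3670 J.
State after step 1: P = 84.2 kPa, V = 24.2 L, T = 299 K.
Step 2 — Isothermal: T stays 299 K; PV = const ⇒ V₂ = 7.29 L, P₂ = 280 kPa.
ΔU = 0 (ideal gas, T constant).
W = nRT ln(V₂/V₁) = 0.820×8.314×299×ln(0.301) = -2450 J.
Q = ΔU + W = -2450 J.
Net over both steps: W = 1220 J, Q = -2450 J, ΔU = -3670 J.

1220 J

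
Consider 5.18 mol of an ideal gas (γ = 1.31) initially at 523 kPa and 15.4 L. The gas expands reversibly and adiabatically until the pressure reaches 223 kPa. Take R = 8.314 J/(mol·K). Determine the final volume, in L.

29.5 L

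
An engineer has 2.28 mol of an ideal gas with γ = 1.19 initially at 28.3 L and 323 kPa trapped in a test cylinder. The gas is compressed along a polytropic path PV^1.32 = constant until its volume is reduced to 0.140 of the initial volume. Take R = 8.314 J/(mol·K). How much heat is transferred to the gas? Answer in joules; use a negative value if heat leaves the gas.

T₁ = P₁V₁/(nR) = 323×28.3/(2.28×8.314) = 482 K.
Polytropic n=1.32: T₂ = T₁(V₁/V₂)^(n−1) = 482×(7.14)^0.32 = 905 K; P₂ = P₁(V₁/V₂)^n = 4330 kPa.
W = (P₁V₁−P₂V₂)/(n−1) = (323×28.3−4330×3.96)/0.32 = -25000 J.
ΔU = nCvΔT = 2.28×43.8×(905−482) = 42100 J.
Q = ΔU + W = 17100 J.

17100 J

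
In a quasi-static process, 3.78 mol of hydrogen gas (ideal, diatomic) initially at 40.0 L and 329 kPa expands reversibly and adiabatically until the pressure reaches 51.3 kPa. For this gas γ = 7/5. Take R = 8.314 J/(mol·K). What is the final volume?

151 L

T₁ = P₁V₁/(nR) = 329×40.0/(3.78×8.314) = 419 K.
Adiabatic: T₂/T₁ = (P₂/P₁)^((γ−1)/γ) ⇒ T₂ = 419×(0.156)^0.286 = 246 K; V₂ = 151 L.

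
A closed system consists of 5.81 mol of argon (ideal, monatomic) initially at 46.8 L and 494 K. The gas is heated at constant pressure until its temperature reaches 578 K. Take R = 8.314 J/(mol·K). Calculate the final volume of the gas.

P₁ = nRT₁/V₁ = 5.81×8.314×494/46.8 = 510 kPa.
Isobaric: P stays 510 kPa; V/T = const ⇒ T₂ = 578 K, V₂ = 54.8 L.

54.8 L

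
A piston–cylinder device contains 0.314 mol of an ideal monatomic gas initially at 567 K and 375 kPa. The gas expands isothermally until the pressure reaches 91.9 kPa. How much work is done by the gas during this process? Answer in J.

V₁ = nRT₁/P₁ = 0.314×8.314×567/375 = 3.95 L.
Isothermal: T stays 567 K; PV = const ⇒ V₂ = 16.1 L, P₂ = 91.9 kPa.
W = nRT ln(V₂/V₁) = 0.314×8.314×567×ln(4.08) = 2080 J.

2080 J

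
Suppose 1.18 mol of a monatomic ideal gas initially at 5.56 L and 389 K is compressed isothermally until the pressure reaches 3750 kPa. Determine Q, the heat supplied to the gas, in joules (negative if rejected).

-6480 J

P₁ = nRT₁/V₁ = 1.18×8.314×389/5.56 = 686 kPa.
Isothermal: T stays 389 K; PV = const ⇒ V₂ = 1.02 L, P₂ = 3750 kPa.
ΔU = 0 (ideal gas, T constant).
W = nRT ln(V₂/V₁) = 1.18×8.314×389×ln(0.183) = -6480 J.
Q = ΔU + W = -6480 J.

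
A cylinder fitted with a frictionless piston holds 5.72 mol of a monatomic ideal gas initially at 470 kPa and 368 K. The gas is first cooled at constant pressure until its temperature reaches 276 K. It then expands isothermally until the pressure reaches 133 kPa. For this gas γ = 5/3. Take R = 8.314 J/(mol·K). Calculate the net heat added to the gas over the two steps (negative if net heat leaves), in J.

5630 J

V₁ = nRT₁/P₁ = 5.72×8.314×368/470 = 37.2 L.
Step 1 — Isobaric: P stays 470 kPa; V/T = const ⇒ T₂ = 276 K, V₂ = 27.9 L.
W = PΔV = 470×(27.9−37.2) kPa·L = -4380 J.
ΔU = nCvΔT = 5.72×12.5×(276−368) = -6560 J.
Q = ΔU + W = nCpΔT = -10900 J.
State after step 1: P = 470 kPa, V = 27.9 L, T = 276 K.
Step 2 — Isothermal: T stays 276 K; PV = const ⇒ V₂ = 98.7 L, P₂ = 133 kPa.
ΔU = 0 (ideal gas, T constant).
W = nRT ln(V₂/V₁) = 5.72×8.314×276×ln(3.53) = 16600 J.
Q = ΔU + W = 16600 J.
Net over both steps: W = 12200 J, Q = 5630 J, ΔU = -6560 J.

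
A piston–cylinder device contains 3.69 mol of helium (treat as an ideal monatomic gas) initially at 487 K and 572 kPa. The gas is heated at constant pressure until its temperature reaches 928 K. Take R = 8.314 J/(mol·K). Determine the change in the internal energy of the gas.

V₁ = nRT₁/P₁ = 3.69×8.314×487/572 = 26.1 L.
Isobaric: P stays 572 kPa; V/T = const ⇒ T₂ = 928 K, V₂ = 49.8 L.
For an ideal gas ΔU = nCvΔT with Cv = (3/2)R = 12.5 J/(mol·K).
ΔU = 3.69×12.5×(928−487) = 20300 J.

20300 J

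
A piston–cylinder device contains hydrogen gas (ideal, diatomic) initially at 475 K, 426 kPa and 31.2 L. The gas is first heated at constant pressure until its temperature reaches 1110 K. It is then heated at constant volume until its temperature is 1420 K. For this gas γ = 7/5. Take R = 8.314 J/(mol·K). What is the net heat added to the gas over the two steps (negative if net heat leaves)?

n = P₁V₁/(RT₁) = 426×31.2/(8.314×475) = 3.37 mol.
Step 1 — Isobaric: P stays 426 kPa; V/T = const ⇒ T₂ = 1110 K, V₂ = 72.9 L.
W = PΔV = 426×(72.9−31.2) kPa·L = 17800 J.
ΔU = nCvΔT = 3.37×20.8×(1110−475) = 44400 J.
Q = ΔU + W = nCpΔT = 62200 J.
State after step 1: P = 426 kPa, V = 72.9 L, T = 1110 K.
Step 2 — Isochoric: V stays 72.9 L; P/T = const ⇒ T₂ = 1420 K, P₂ = 545 kPa.
W = 0 (no volume change).
ΔU = nCvΔT = 3.37×20.8×(1420−1110) = 21700 J.
Q = ΔU = 21700 J.
Net over both steps: W = 17800 J, Q = 83900 J, ΔU = 66100 J.

83900 J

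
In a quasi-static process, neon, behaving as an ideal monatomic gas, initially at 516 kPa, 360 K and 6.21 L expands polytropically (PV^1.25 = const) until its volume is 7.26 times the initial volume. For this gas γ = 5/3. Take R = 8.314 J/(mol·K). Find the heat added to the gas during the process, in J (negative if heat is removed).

n = P₁V₁/(RT₁) = 516×6.21/(8.314×360) = 1.07 mol.
Polytropic n=1.25: T₂ = T₁(V₁/V₂)^(n−1) = 360×(0.138)^0.25 = 219 K; P₂ = P₁(V₁/V₂)^n = 43.3 kPa.
W = (P₁V₁−P₂V₂)/(n−1) = (516×6.21−43.3×45.1)/0.25 = 5010 J.
ΔU = nCvΔT = 1.07×12.5×(219−360) = -1880 J.
Q = ΔU + W = 3130 J.

3130 J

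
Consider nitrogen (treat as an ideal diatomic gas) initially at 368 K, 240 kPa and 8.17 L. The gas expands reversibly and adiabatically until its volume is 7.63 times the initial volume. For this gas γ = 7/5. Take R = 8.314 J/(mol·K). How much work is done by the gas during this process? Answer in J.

n = P₁V₁/(RT₁) = 240×8.17/(8.314×368) = 0.641 mol.
Adiabatic: TV^(γ−1) = const ⇒ T₂ = 368×(0.131)^0.400 = 163 K; PV^γ = const ⇒ P₂ = 14.0 kPa.
ΔU = nCvΔT = 0.641×20.8×(163−368) = -2730 J.
Q = 0 for an adiabatic process, so W = −ΔU = 2730 J.

2730 J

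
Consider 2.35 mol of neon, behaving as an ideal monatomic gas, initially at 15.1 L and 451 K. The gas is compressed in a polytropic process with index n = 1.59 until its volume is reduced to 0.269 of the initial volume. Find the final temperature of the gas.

P₁ = nRT₁/V₁ = 2.35×8.314×451/15.1 = 584 kPa.
Polytropic n=1.59: T₂ = T₁(V₁/V₂)^(n−1) = 451×(3.72)^0.59 = 979 K; P₂ = P₁(V₁/V₂)^n = 4710 kPa.

979 K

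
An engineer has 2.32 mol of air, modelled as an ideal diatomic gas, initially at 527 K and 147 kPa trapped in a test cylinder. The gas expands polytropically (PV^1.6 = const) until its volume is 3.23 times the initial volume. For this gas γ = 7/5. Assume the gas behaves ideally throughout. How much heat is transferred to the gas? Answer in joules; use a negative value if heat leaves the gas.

-4280 J

V₁ = nRT₁/P₁ = 2.32×8.314×527/147 = 69.1 L.
Polytropic n=1.6: T₂ = T₁(V₁/V₂)^(n−1) = 527×(0.310)^0.60 = 261 K; P₂ = P₁(V₁/V₂)^n = 22.5 kPa.
W = (P₁V₁−P₂V₂)/(n−1) = (147×69.1−22.5×223)/0.60 = 8560 J.
ΔU = nCvΔT = 2.32×20.8×(261−527) = -12800 J.
Q = ΔU + W = -4280 J.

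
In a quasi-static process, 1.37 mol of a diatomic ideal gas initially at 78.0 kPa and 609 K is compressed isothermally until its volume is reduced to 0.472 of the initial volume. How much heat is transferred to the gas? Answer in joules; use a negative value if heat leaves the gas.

-5210 J

V₁ = nRT₁/P₁ = 1.37×8.314×609/78.0 = 88.9 L.
Isothermal: T stays 609 K; PV = const ⇒ V₂ = 42.0 L, P₂ = 165 kPa.
ΔU = 0 (ideal gas, T constant).
W = nRT ln(V₂/V₁) = 1.37×8.314×609×ln(0.472) = -5210 J.
Q = ΔU + W = -5210 J.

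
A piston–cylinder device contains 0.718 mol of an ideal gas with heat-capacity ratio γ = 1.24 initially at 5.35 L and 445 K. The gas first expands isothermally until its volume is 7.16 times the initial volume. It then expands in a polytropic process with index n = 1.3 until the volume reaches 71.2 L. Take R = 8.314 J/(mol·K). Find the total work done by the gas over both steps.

6730 J

P₁ = nRT₁/V₁ = 0.718×8.314×445/5.35 = 497 kPa.
Step 1 — Isothermal: T stays 445 K; PV = const ⇒ V₂ = 38.3 L, P₂ = 69.3 kPa.
ΔU = 0 (ideal gas, T constant).
W = nRT ln(V₂/V₁) = 0.718×8.314×445×ln(7.16) = 5230 J.
Q = ΔU + W = 5230 J.
State after step 1: P = 69.3 kPa, V = 38.3 L, T = 445 K.
Step 2 — Polytropic n=1.3: T₂ = T₁(V₁/V₂)^(n−1) = 445×(0.538)^0.30 = 369 K; P₂ = P₁(V₁/V₂)^n = 31.0 kPa.
W = (P₁V₁−P₂V₂)/(n−1) = (69.3×38.3−31.0×71.2)/0.30 = 1500 J.
ΔU = nCvΔT = 0.718×34.6×(369−445) = -1880 J.
Q = ΔU + W = -376 J.
Net over both steps: W = 6730 J, Q = 4850 J, ΔU = -1880 J.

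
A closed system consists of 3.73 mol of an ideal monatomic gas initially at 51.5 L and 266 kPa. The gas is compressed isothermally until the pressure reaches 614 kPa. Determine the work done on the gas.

T₁ = P₁V₁/(nR) = 266×51.5/(3.73×8.314) = 442 K.
Isothermal: T stays 442 K; PV = const ⇒ V₂ = 22.3 L, P₂ = 614 kPa.
W = nRT ln(V₂/V₁) = 3.73×8.314×442×ln(0.433) = -11500 J.
Work done on the gas = −W_by = 11500 J.

11500 J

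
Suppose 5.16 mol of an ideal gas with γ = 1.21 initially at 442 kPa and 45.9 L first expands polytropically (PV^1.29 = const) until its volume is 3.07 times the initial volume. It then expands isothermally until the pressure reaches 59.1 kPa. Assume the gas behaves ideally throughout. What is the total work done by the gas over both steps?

T₁ = P₁V₁/(nR) = 442×45.9/(5.16×8.314) = 473 K.
Step 1 — Polytropic n=1.29: T₂ = T₁(V₁/V₂)^(n−1) = 473×(0.326)^0.29 = 342 K; P₂ = P₁(V₁/V₂)^n = 104 kPa.
W = (P₁V₁−P₂V₂)/(n−1) = (442×45.9−104×141)/0.29 = 19400 J.
ΔU = nCvΔT = 5.16×39.6×(342−473) = -26800 J.
Q = ΔU + W = -7400 J.
State after step 1: P = 104 kPa, V = 141 L, T = 342 K.
Step 2 — Isothermal: T stays 342 K; PV = const ⇒ V₂ = 248 L, P₂ = 59.1 kPa.
ΔU = 0 (ideal gas, T constant).
W = nRT ln(V₂/V₁) = 5.16×8.314×342×ln(1.76) = 8280 J.
Q = ΔU + W = 8280 J.
Net over both steps: W = 27700 J, Q = 881 J, ΔU = -26800 J.

27700 J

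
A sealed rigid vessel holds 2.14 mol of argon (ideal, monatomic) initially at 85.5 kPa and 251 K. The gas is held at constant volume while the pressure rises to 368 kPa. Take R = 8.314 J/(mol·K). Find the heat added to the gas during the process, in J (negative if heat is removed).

V₁ = nRT₁/P₁ = 2.14×8.314×251/85.5 = 52.2 L.
Isochoric: V stays 52.2 L; P/T = const ⇒ T₂ = 1080 K, P₂ = 368 kPa.
W = 0 (no volume change).
ΔU = nCvΔT = 2.14×12.5×(1080−251) = 22100 J.
Q = ΔU = 22100 J.

22100 J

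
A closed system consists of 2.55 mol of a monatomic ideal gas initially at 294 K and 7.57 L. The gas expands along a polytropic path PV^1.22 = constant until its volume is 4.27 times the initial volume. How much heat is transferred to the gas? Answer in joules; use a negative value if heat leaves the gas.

5190 J

P₁ = nRT₁/V₁ = 2.55×8.314×294/7.57 = 823 kPa.
Polytropic n=1.22: T₂ = T₁(V₁/V₂)^(n−1) = 294×(0.234)^0.22 = 214 K; P₂ = P₁(V₁/V₂)^n = 140 kPa.
W = (P₁V₁−P₂V₂)/(n−1) = (823×7.57−140×32.3)/0.22 = 7750 J.
ΔU = nCvΔT = 2.55×12.5×(214−294) = -2560 J.
Q = ΔU + W = 5190 J.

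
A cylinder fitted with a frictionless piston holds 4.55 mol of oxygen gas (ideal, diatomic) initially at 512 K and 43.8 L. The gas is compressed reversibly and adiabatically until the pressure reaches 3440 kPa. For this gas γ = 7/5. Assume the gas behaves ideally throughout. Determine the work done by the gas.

-38600 J

P₁ = nRT₁/V₁ = 4.55×8.314×512/43.8 = 442 kPa.
Adiabatic: T₂/T₁ = (P₂/P₁)^((γ−1)/γ) ⇒ T₂ = 512×(7.78)^0.286 = 920 K; V₂ = 10.1 L.
ΔU = nCvΔT = 4.55×20.8×(920−512) = 38600 J.
Q = 0 for an adiabatic process, so W = −ΔU = -38600 J.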